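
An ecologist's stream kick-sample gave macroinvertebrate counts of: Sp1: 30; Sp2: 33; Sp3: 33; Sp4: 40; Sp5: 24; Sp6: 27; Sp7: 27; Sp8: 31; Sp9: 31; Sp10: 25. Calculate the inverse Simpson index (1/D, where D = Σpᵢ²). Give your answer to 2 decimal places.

9.79

Total N = 30+33+33+40+24+27+27+31+31+25 = 301, so the proportions are 0.099668, 0.109635, 0.109635, 0.13289, 0.079734, 0.089701, 0.089701, 0.10299, 0.10299, 0.083056 (working shown to 6 dp, full precision carried).
D = 0.099668² + 0.109635² + 0.109635² + 0.13289² + 0.079734² + 0.089701² + 0.089701² + 0.10299² + 0.10299² + 0.083056² = 0.009934 + 0.012020 + 0.012020 + 0.017660 + 0.006358 + 0.008046 + 0.008046 + 0.010607 + 0.010607 + 0.006898 = 0.102195.
So 1/D = 9.7852, i.e. 9.79 to 2 decimal places.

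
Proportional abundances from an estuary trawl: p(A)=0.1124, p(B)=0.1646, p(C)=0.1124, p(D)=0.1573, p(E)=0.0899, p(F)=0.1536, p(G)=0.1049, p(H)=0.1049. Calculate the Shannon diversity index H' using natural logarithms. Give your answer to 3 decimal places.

2.057

Each pᵢ ln pᵢ term (working shown to 5 dp, full precision carried): 0.1124×(-2.18569)=-0.24567, 0.1646×(-1.80424)=-0.29698, 0.1124×(-2.18569)=-0.24567, 0.1573×(-1.84960)=-0.29094, 0.0899×(-2.40906)=-0.21657, 0.1536×(-1.87340)=-0.28775, 0.1049×(-2.25475)=-0.23652, 0.1049×(-2.25475)=-0.23652.
Sum = -2.05664, so H' = 2.057.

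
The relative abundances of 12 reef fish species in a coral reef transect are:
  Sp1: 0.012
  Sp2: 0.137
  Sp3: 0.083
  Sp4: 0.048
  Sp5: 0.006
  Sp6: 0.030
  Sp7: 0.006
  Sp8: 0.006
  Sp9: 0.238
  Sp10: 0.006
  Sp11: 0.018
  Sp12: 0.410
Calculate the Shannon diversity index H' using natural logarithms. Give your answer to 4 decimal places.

Each pᵢ ln pᵢ term (working shown to 6 dp, full precision carried): 0.012×(-4.422849)=-0.053074, 0.137×(-1.987774)=-0.272325, 0.083×(-2.488915)=-0.206580, 0.048×(-3.036554)=-0.145755, 0.006×(-5.115996)=-0.030696, 0.03×(-3.506558)=-0.105197, 0.006×(-5.115996)=-0.030696, 0.006×(-5.115996)=-0.030696, 0.238×(-1.435485)=-0.341645, 0.006×(-5.115996)=-0.030696, 0.018×(-4.017384)=-0.072313, 0.41×(-0.891598)=-0.365555.
Sum = -1.685228, so H' = 1.6852.

1.6852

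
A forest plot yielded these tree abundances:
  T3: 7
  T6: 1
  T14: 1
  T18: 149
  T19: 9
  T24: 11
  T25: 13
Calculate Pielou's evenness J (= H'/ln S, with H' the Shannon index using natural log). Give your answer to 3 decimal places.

Total N = 7+1+1+149+9+11+13 = 191, so the proportions are 0.03665, 0.00524, 0.00524, 0.7801, 0.04712, 0.05759, 0.06806 (working shown to 5 dp, full precision carried).
H' = −Σ pᵢ ln pᵢ = −((-0.12118) + (-0.02750) + (-0.02750) + (-0.19372) + (-0.14396) + (-0.16439) + (-0.18291)) = 0.86114.
With S = 7 species, ln S = 1.94591, so J = 0.86114/1.94591 = 0.44254, i.e. 0.443 to 3 decimal places.

0.443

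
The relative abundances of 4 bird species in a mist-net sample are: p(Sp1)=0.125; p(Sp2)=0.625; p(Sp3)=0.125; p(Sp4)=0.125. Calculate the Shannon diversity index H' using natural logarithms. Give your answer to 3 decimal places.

1.074

Each pᵢ ln pᵢ term (working shown to 5 dp, full precision carried): 0.125×(-2.07944)=-0.25993, 0.625×(-0.47000)=-0.29375, 0.125×(-2.07944)=-0.25993, 0.125×(-2.07944)=-0.25993.
Sum = -1.07354, so H' = 1.074.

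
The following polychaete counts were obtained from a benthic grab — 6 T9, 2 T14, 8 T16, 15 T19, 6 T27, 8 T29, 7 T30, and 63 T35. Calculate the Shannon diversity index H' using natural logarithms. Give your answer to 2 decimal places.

1.52

Total N = 6+2+8+15+6+8+7+63 = 115, so the proportions are 0.0522, 0.0174, 0.0696, 0.1304, 0.0522, 0.0696, 0.0609, 0.5478 (working shown to 4 dp, full precision carried).
Each pᵢ ln pᵢ term: 0.0522×(-2.9532)=-0.1541, 0.0174×(-4.0518)=-0.0705, 0.0696×(-2.6655)=-0.1854, 0.1304×(-2.0369)=-0.2657, 0.0522×(-2.9532)=-0.1541, 0.0696×(-2.6655)=-0.1854, 0.0609×(-2.7990)=-0.1704, 0.5478×(-0.6018)=-0.3297.
Sum = -1.5152, so H' = 1.52.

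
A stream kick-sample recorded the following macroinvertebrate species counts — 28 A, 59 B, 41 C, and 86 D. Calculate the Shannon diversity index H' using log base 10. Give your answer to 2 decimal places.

0.57

Total N = 28+59+41+86 = 214, so the proportions are 0.1308, 0.2757, 0.1916, 0.4019 (working shown to 4 dp, full precision carried).
Each pᵢ log₁₀ pᵢ term: 0.1308×(-0.8833)=-0.1156, 0.2757×(-0.5596)=-0.1543, 0.1916×(-0.7176)=-0.1375, 0.4019×(-0.3959)=-0.1591.
Sum = -0.5664, so H' = 0.57.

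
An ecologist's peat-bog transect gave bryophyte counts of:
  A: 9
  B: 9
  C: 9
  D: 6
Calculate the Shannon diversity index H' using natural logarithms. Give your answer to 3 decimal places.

Total N = 9+9+9+6 = 33, so the proportions are 0.27273, 0.27273, 0.27273, 0.18182 (working shown to 5 dp, full precision carried).
Each pᵢ ln pᵢ term: 0.27273×(-1.29928)=-0.35435, 0.27273×(-1.29928)=-0.35435, 0.27273×(-1.29928)=-0.35435, 0.18182×(-1.70475)=-0.30995.
Sum = -1.37300, so H' = 1.373.

1.373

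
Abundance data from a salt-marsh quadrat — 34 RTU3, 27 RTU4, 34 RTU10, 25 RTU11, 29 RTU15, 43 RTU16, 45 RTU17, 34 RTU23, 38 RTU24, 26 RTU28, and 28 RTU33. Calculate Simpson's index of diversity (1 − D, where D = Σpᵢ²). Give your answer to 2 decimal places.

0.91

Total N = 34+27+34+25+29+43+45+34+38+26+28 = 363, so the proportions are 0.0937, 0.0744, 0.0937, 0.0689, 0.0799, 0.1185, 0.124, 0.0937, 0.1047, 0.0716, 0.0771 (working shown to 4 dp, full precision carried).
D = 0.0937² + 0.0744² + 0.0937² + 0.0689² + 0.0799² + 0.1185² + 0.124² + 0.0937² + 0.1047² + 0.0716² + 0.0771² = 0.0088 + 0.0055 + 0.0088 + 0.0047 + 0.0064 + 0.0140 + 0.0154 + 0.0088 + 0.0110 + 0.0051 + 0.0059 = 0.0944.
So 1 − D = 0.9056, i.e. 0.91 to 2 decimal places.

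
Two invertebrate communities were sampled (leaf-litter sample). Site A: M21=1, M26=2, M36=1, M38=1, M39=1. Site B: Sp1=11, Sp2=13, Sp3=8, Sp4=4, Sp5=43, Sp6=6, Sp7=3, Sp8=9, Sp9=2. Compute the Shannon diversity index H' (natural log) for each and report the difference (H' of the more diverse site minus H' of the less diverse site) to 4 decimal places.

0.2178

Site A: N=6, proportions 0.166667, 0.333333, 0.166667, 0.166667, 0.166667, giving H' = 1.560710 (working shown to 6 dp, full precision carried).
Site B: N=99, proportions 0.111111, 0.131313, 0.080808, 0.040404, 0.434343, 0.060606, 0.030303, 0.090909, 0.020202, giving H' = 1.778542.
Difference = |1.560710 − 1.778542| = 0.217832, i.e. 0.2178 to 4 decimal places.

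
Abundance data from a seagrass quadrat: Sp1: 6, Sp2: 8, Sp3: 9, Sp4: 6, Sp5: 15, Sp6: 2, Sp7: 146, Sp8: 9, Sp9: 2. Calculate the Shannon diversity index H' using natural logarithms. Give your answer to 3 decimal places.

Total N = 6+8+9+6+15+2+146+9+2 = 203, so the proportions are 0.02956, 0.03941, 0.04433, 0.02956, 0.07389, 0.00985, 0.71921, 0.04433, 0.00985 (working shown to 5 dp, full precision carried).
Each pᵢ ln pᵢ term: 0.02956×(-3.52145)=-0.10408, 0.03941×(-3.23376)=-0.12744, 0.04433×(-3.11598)=-0.13815, 0.02956×(-3.52145)=-0.10408, 0.07389×(-2.60516)=-0.19250, 0.00985×(-4.62006)=-0.04552, 0.71921×(-0.32960)=-0.23705, 0.04433×(-3.11598)=-0.13815, 0.00985×(-4.62006)=-0.04552.
Sum = -1.13248, so H' = 1.132.

1.132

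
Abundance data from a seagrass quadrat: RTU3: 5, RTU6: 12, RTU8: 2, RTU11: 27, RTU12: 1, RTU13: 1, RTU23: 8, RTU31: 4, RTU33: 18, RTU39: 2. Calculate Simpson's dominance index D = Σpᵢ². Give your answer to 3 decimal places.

0.205

Total N = 5+12+2+27+1+1+8+4+18+2 = 80, so the proportions are 0.0625, 0.15, 0.025, 0.3375, 0.0125, 0.0125, 0.1, 0.05, 0.225, 0.025 (working shown to 5 dp, full precision carried).
D = 0.0625² + 0.15² + 0.025² + 0.3375² + 0.0125² + 0.0125² + 0.1² + 0.05² + 0.225² + 0.025² = 0.00391 + 0.02250 + 0.00063 + 0.11391 + 0.00016 + 0.00016 + 0.01000 + 0.00250 + 0.05063 + 0.00063 = 0.20500.
To 3 decimal places, D = 0.205.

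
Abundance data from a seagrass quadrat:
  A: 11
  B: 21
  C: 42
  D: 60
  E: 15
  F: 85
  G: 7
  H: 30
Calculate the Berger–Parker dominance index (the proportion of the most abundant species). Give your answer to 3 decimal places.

Total N = 11+21+42+60+15+85+7+30 = 271, so the proportions are 0.04059, 0.07749, 0.15498, 0.2214, 0.05535, 0.31365, 0.02583, 0.1107 (working shown to 5 dp, full precision carried).
The largest proportion is 0.31365, i.e. d = 0.314 to 3 decimal places.

0.314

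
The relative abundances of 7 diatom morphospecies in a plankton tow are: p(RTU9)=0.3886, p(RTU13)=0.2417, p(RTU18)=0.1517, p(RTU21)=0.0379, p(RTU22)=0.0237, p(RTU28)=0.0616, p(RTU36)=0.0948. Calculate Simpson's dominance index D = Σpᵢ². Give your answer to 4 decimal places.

0.2472

D = 0.3886² + 0.2417² + 0.1517² + 0.0379² + 0.0237² + 0.0616² + 0.0948² = 0.151010 + 0.058419 + 0.023013 + 0.001436 + 0.000562 + 0.003795 + 0.008987 = 0.247221 (working shown to 6 dp, full precision carried).
To 4 decimal places, D = 0.2472.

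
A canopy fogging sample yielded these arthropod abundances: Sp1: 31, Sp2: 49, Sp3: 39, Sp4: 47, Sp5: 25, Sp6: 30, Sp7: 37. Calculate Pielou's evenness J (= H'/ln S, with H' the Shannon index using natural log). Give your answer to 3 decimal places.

Total N = 31+49+39+47+25+30+37 = 258, so the proportions are 0.12016, 0.18992, 0.15116, 0.18217, 0.0969, 0.11628, 0.14341 (working shown to 5 dp, full precision carried).
H' = −Σ pᵢ ln pᵢ = −((-0.25461) + (-0.31549) + (-0.28561) + (-0.31020) + (-0.22617) + (-0.25020) + (-0.27851)) = 1.92079.
With S = 7 species, ln S = 1.94591, so J = 1.92079/1.94591 = 0.98709, i.e. 0.987 to 3 decimal places.

0.987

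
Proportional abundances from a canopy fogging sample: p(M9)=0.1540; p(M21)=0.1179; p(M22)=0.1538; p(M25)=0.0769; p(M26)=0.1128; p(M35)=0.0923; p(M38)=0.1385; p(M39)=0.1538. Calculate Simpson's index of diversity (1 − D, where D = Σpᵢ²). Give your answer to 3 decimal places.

0.869

D = 0.154² + 0.1179² + 0.1538² + 0.0769² + 0.1128² + 0.0923² + 0.1385² + 0.1538² = 0.02372 + 0.01390 + 0.02365 + 0.00591 + 0.01272 + 0.00852 + 0.01918 + 0.02365 = 0.13126 (working shown to 5 dp, full precision carried).
So 1 − D = 0.86874, i.e. 0.869 to 3 decimal places.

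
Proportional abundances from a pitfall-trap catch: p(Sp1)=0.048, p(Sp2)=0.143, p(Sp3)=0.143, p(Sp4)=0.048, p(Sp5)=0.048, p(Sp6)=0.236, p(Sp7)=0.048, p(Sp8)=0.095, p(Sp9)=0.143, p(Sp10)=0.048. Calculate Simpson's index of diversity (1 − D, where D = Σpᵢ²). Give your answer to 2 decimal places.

D = 0.048² + 0.143² + 0.143² + 0.048² + 0.048² + 0.236² + 0.048² + 0.095² + 0.143² + 0.048² = 0.0023 + 0.0204 + 0.0204 + 0.0023 + 0.0023 + 0.0557 + 0.0023 + 0.0090 + 0.0204 + 0.0023 = 0.1376 (working shown to 4 dp, full precision carried).
So 1 − D = 0.8624, i.e. 0.86 to 2 decimal places.

0.86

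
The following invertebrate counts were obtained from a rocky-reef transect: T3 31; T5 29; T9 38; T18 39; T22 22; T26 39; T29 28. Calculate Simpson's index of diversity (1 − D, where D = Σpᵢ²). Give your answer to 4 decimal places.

Total N = 31+29+38+39+22+39+28 = 226, so the proportions are 0.137168, 0.128319, 0.168142, 0.172566, 0.097345, 0.172566, 0.123894 (working shown to 6 dp, full precision carried).
D = 0.137168² + 0.128319² + 0.168142² + 0.172566² + 0.097345² + 0.172566² + 0.123894² = 0.018815 + 0.016466 + 0.028272 + 0.029779 + 0.009476 + 0.029779 + 0.015350 = 0.147936.
So 1 − D = 0.852064, i.e. 0.8521 to 4 decimal places.

0.8521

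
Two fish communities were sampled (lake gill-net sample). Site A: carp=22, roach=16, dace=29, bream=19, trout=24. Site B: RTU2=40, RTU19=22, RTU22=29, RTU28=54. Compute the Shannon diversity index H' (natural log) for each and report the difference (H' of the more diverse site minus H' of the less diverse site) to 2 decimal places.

Site A: N=110, proportions 0.2, 0.1455, 0.2636, 0.1727, 0.2182, giving H' = 1.5893 (working shown to 4 dp, full precision carried).
Site B: N=145, proportions 0.2759, 0.1517, 0.2, 0.3724, giving H' = 1.3311.
Difference = |1.5893 − 1.3311| = 0.2582, i.e. 0.26 to 2 decimal places.

0.26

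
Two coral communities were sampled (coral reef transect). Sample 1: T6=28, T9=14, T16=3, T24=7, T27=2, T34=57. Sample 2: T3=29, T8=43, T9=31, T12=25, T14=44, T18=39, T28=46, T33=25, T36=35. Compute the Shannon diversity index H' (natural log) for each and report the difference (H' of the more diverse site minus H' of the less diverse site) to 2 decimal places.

0.88

Sample 1: N=111, proportions 0.25225, 0.12613, 0.02703, 0.06306, 0.01802, 0.51351, giving H' = 1.29506 (working shown to 5 dp, full precision carried).
Sample 2: N=317, proportions 0.09148, 0.13565, 0.09779, 0.07886, 0.1388, 0.12303, 0.14511, 0.07886, 0.11041, giving H' = 2.17304.
Difference = |1.29506 − 2.17304| = 0.87798, i.e. 0.88 to 2 decimal places.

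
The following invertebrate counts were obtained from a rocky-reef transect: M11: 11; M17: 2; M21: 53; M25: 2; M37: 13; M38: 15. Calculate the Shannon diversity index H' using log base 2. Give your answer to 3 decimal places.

Total N = 11+2+53+2+13+15 = 96, so the proportions are 0.11458, 0.02083, 0.55208, 0.02083, 0.13542, 0.15625 (working shown to 5 dp, full precision carried).
Each pᵢ log₂ pᵢ term: 0.11458×(-3.12553)=-0.35813, 0.02083×(-5.58496)=-0.11635, 0.55208×(-0.85704)=-0.47316, 0.02083×(-5.58496)=-0.11635, 0.13542×(-2.88452)=-0.39061, 0.15625×(-2.67807)=-0.41845.
Sum = -1.87306, so H' = 1.873.

1.873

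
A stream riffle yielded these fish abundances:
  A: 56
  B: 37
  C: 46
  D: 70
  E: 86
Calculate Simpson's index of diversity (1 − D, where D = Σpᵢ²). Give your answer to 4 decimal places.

0.7826

Total N = 56+37+46+70+86 = 295, so the proportions are 0.189831, 0.125424, 0.155932, 0.237288, 0.291525 (working shown to 6 dp, full precision carried).
D = 0.189831² + 0.125424² + 0.155932² + 0.237288² + 0.291525² = 0.036036 + 0.015731 + 0.024315 + 0.056306 + 0.084987 = 0.217374.
So 1 − D = 0.782626, i.e. 0.7826 to 4 decimal places.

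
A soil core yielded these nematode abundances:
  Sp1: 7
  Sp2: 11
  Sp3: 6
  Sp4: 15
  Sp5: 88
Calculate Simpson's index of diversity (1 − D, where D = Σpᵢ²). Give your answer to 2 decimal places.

0.49

Total N = 7+11+6+15+88 = 127, so the proportions are 0.0551, 0.0866, 0.0472, 0.1181, 0.6929 (working shown to 4 dp, full precision carried).
D = 0.0551² + 0.0866² + 0.0472² + 0.1181² + 0.6929² = 0.0030 + 0.0075 + 0.0022 + 0.0140 + 0.4801 = 0.5069.
So 1 − D = 0.4931, i.e. 0.49 to 2 decimal places.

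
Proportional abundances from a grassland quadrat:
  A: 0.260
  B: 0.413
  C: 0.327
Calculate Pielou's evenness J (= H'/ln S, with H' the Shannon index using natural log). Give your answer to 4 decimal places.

0.9839

H' = −Σ pᵢ ln pᵢ = −((-0.350239) + (-0.365219) + (-0.365519)) = 1.080977 (working shown to 6 dp, full precision carried).
With S = 3 species, ln S = 1.098612, so J = 1.080977/1.098612 = 0.983948, i.e. 0.9839 to 4 decimal places.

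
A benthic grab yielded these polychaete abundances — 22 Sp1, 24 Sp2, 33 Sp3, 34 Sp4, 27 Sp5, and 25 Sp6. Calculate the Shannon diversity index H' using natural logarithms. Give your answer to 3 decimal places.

1.779

Total N = 22+24+33+34+27+25 = 165, so the proportions are 0.13333, 0.14545, 0.2, 0.20606, 0.16364, 0.15152 (working shown to 5 dp, full precision carried).
Each pᵢ ln pᵢ term: 0.13333×(-2.01490)=-0.26865, 0.14545×(-1.92789)=-0.28042, 0.2×(-1.60944)=-0.32189, 0.20606×(-1.57958)=-0.32549, 0.16364×(-1.81011)=-0.29620, 0.15152×(-1.88707)=-0.28592.
Sum = -1.77857, so H' = 1.779.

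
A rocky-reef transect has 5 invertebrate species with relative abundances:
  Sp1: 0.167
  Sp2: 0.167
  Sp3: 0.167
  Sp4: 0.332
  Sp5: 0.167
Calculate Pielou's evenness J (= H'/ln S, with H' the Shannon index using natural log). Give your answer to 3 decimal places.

0.970

H' = −Σ pᵢ ln pᵢ = −((-0.29889) + (-0.29889) + (-0.29889) + (-0.36607) + (-0.29889)) = 1.56163 (working shown to 5 dp, full precision carried).
With S = 5 species, ln S = 1.60944, so J = 1.56163/1.60944 = 0.97030, i.e. 0.970 to 3 decimal places.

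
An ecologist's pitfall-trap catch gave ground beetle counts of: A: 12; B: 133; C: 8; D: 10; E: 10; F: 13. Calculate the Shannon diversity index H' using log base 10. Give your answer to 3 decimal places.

0.457

Total N = 12+133+8+10+10+13 = 186, so the proportions are 0.06452, 0.71505, 0.04301, 0.05376, 0.05376, 0.06989 (working shown to 5 dp, full precision carried).
Each pᵢ log₁₀ pᵢ term: 0.06452×(-1.19033)=-0.07680, 0.71505×(-0.14566)=-0.10416, 0.04301×(-1.36642)=-0.05877, 0.05376×(-1.26951)=-0.06825, 0.05376×(-1.26951)=-0.06825, 0.06989×(-1.15557)=-0.08077.
Sum = -0.45699, so H' = 0.457.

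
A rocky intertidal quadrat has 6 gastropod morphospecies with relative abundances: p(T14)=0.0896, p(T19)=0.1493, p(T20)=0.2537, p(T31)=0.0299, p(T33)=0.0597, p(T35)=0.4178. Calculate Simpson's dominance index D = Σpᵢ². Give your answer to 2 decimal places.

D = 0.0896² + 0.1493² + 0.2537² + 0.0299² + 0.0597² + 0.4178² = 0.0080 + 0.0223 + 0.0644 + 0.0009 + 0.0036 + 0.1746 = 0.2737 (working shown to 4 dp, full precision carried).
To 2 decimal places, D = 0.27.

0.27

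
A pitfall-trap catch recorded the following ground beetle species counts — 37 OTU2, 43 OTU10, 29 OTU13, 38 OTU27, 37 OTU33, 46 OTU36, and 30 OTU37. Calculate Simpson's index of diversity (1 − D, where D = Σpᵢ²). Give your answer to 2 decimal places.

0.85

Total N = 37+43+29+38+37+46+30 = 260, so the proportions are 0.1423, 0.1654, 0.1115, 0.1462, 0.1423, 0.1769, 0.1154 (working shown to 4 dp, full precision carried).
D = 0.1423² + 0.1654² + 0.1115² + 0.1462² + 0.1423² + 0.1769² + 0.1154² = 0.0203 + 0.0274 + 0.0124 + 0.0214 + 0.0203 + 0.0313 + 0.0133 = 0.1463.
So 1 − D = 0.8537, i.e. 0.85 to 2 decimal places.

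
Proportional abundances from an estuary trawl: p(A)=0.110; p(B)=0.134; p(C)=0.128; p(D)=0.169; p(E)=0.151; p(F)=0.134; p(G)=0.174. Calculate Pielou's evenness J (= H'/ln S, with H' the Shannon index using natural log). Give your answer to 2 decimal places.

0.99

H' = −Σ pᵢ ln pᵢ = −((-0.2428) + (-0.2693) + (-0.2631) + (-0.3005) + (-0.2855) + (-0.2693) + (-0.3043)) = 1.9348 (working shown to 4 dp, full precision carried).
With S = 7 species, ln S = 1.9459, so J = 1.9348/1.9459 = 0.9943, i.e. 0.99 to 2 decimal places.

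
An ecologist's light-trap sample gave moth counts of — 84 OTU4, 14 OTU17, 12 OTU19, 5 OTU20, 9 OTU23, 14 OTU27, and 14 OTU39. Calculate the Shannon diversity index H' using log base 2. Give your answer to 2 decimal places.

Total N = 84+14+12+5+9+14+14 = 152, so the proportions are 0.5526, 0.0921, 0.0789, 0.0329, 0.0592, 0.0921, 0.0921 (working shown to 4 dp, full precision carried).
Each pᵢ log₂ pᵢ term: 0.5526×(-0.8556)=-0.4728, 0.0921×(-3.4406)=-0.3169, 0.0789×(-3.6630)=-0.2892, 0.0329×(-4.9260)=-0.1620, 0.0592×(-4.0780)=-0.2415, 0.0921×(-3.4406)=-0.3169, 0.0921×(-3.4406)=-0.3169.
Sum = -2.1162, so H' = 2.12.

2.12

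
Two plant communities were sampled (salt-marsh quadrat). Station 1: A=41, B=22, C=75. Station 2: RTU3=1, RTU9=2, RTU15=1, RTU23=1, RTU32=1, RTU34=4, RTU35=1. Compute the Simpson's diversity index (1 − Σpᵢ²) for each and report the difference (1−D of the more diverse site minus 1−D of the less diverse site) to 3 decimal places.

0.202

Station 1: N=138, proportions 0.2971, 0.15942, 0.54348, giving 1−D = 0.59095 (working shown to 5 dp, full precision carried).
Station 2: N=11, proportions 0.09091, 0.18182, 0.09091, 0.09091, 0.09091, 0.36364, 0.09091, giving 1−D = 0.79339.
Difference = |0.59095 − 0.79339| = 0.20244, i.e. 0.202 to 3 decimal places.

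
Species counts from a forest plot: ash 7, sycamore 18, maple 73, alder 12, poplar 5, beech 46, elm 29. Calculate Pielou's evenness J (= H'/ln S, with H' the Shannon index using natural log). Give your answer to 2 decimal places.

0.83

Total N = 7+18+73+12+5+46+29 = 190, so the proportions are 0.0368, 0.0947, 0.3842, 0.0632, 0.0263, 0.2421, 0.1526 (working shown to 4 dp, full precision carried).
H' = −Σ pᵢ ln pᵢ = −((-0.1216) + (-0.2233) + (-0.3675) + (-0.1744) + (-0.0957) + (-0.3434) + (-0.2869)) = 1.6129.
With S = 7 species, ln S = 1.9459, so J = 1.6129/1.9459 = 0.8289, i.e. 0.83 to 2 decimal places.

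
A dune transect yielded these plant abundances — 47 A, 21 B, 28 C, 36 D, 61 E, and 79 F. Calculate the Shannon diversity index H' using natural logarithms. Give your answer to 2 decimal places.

Total N = 47+21+28+36+61+79 = 272, so the proportions are 0.1728, 0.0772, 0.1029, 0.1324, 0.2243, 0.2904 (working shown to 4 dp, full precision carried).
Each pᵢ ln pᵢ term: 0.1728×(-1.7557)=-0.3034, 0.0772×(-2.5613)=-0.1977, 0.1029×(-2.2736)=-0.2340, 0.1324×(-2.0223)=-0.2677, 0.2243×(-1.4949)=-0.3353, 0.2904×(-1.2364)=-0.3591.
Sum = -1.6972, so H' = 1.70.

1.70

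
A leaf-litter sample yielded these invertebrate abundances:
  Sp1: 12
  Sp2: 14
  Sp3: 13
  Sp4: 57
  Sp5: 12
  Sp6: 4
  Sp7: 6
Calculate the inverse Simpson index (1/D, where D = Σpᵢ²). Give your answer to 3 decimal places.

3.521

Total N = 12+14+13+57+12+4+6 = 118, so the proportions are 0.10169492, 0.11864407, 0.11016949, 0.48305085, 0.10169492, 0.03389831, 0.05084746 (working shown to 8 dp, full precision carried).
D = 0.10169492² + 0.11864407² + 0.11016949² + 0.48305085² + 0.10169492² + 0.03389831² + 0.05084746² = 0.01034186 + 0.01407641 + 0.01213732 + 0.23333812 + 0.01034186 + 0.00114910 + 0.00258546 = 0.28397012.
So 1/D = 3.521497, i.e. 3.521 to 3 decimal places.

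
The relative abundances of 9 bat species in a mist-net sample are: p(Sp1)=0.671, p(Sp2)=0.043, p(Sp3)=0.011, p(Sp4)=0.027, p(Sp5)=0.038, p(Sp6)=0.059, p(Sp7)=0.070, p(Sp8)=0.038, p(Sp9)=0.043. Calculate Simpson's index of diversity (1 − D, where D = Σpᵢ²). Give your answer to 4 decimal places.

D = 0.671² + 0.043² + 0.011² + 0.027² + 0.038² + 0.059² + 0.07² + 0.038² + 0.043² = 0.450241 + 0.001849 + 0.000121 + 0.000729 + 0.001444 + 0.003481 + 0.004900 + 0.001444 + 0.001849 = 0.466058 (working shown to 6 dp, full precision carried).
So 1 − D = 0.533942, i.e. 0.5339 to 4 decimal places.

0.5339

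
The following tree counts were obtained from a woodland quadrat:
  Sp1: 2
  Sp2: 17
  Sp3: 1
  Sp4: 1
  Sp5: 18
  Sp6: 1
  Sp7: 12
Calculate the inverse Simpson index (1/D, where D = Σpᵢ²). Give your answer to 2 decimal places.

3.54

Total N = 2+17+1+1+18+1+12 = 52, so the proportions are 0.038462, 0.326923, 0.019231, 0.019231, 0.346154, 0.019231, 0.230769 (working shown to 6 dp, full precision carried).
D = 0.038462² + 0.326923² + 0.019231² + 0.019231² + 0.346154² + 0.019231² + 0.230769² = 0.001479 + 0.106879 + 0.000370 + 0.000370 + 0.119822 + 0.000370 + 0.053254 = 0.282544.
So 1/D = 3.5393, i.e. 3.54 to 2 decimal places.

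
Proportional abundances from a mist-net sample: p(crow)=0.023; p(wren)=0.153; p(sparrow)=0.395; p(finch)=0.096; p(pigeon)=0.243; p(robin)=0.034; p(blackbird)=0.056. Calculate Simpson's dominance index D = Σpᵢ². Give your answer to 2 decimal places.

0.25

D = 0.023² + 0.153² + 0.395² + 0.096² + 0.243² + 0.034² + 0.056² = 0.0005 + 0.0234 + 0.1560 + 0.0092 + 0.0590 + 0.0012 + 0.0031 = 0.2525 (working shown to 4 dp, full precision carried).
To 2 decimal places, D = 0.25.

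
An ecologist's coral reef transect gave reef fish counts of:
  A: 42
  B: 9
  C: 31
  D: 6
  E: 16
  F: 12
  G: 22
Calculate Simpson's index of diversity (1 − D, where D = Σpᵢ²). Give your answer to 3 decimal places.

0.804

Total N = 42+9+31+6+16+12+22 = 138, so the proportions are 0.30435, 0.06522, 0.22464, 0.04348, 0.11594, 0.08696, 0.15942 (working shown to 5 dp, full precision carried).
D = 0.30435² + 0.06522² + 0.22464² + 0.04348² + 0.11594² + 0.08696² + 0.15942² = 0.09263 + 0.00425 + 0.05046 + 0.00189 + 0.01344 + 0.00756 + 0.02541 = 0.19565.
So 1 − D = 0.80435, i.e. 0.804 to 3 decimal places.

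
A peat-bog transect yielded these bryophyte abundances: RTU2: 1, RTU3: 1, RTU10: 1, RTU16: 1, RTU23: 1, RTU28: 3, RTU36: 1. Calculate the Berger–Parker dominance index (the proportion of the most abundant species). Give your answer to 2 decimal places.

0.33

Total N = 1+1+1+1+1+3+1 = 9, so the proportions are 0.1111, 0.1111, 0.1111, 0.1111, 0.1111, 0.3333, 0.1111 (working shown to 4 dp, full precision carried).
The largest proportion is 0.3333, i.e. d = 0.33 to 2 decimal places.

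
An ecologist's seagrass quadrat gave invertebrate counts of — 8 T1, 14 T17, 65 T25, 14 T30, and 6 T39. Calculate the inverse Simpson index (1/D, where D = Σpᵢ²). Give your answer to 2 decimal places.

Total N = 8+14+65+14+6 = 107, so the proportions are 0.07477, 0.13084, 0.60748, 0.13084, 0.05607 (working shown to 5 dp, full precision carried).
D = 0.07477² + 0.13084² + 0.60748² + 0.13084² + 0.05607² = 0.00559 + 0.01712 + 0.36903 + 0.01712 + 0.00314 = 0.41200.
So 1/D = 2.4272, i.e. 2.43 to 2 decimal places.

2.43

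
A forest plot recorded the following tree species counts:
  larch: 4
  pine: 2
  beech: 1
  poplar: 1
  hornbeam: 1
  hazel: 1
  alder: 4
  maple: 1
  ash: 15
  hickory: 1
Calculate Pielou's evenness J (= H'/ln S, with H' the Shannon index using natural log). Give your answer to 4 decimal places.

0.7475

Total N = 4+2+1+1+1+1+4+1+15+1 = 31, so the proportions are 0.129032, 0.064516, 0.032258, 0.032258, 0.032258, 0.032258, 0.129032, 0.032258, 0.483871, 0.032258 (working shown to 6 dp, full precision carried).
H' = −Σ pᵢ ln pᵢ = −((-0.264218) + (-0.176828) + (-0.110774) + (-0.110774) + (-0.110774) + (-0.110774) + (-0.264218) + (-0.110774) + (-0.351260) + (-0.110774)) = 1.721168.
With S = 10 species, ln S = 2.302585, so J = 1.721168/2.302585 = 0.747494, i.e. 0.7475 to 4 decimal places.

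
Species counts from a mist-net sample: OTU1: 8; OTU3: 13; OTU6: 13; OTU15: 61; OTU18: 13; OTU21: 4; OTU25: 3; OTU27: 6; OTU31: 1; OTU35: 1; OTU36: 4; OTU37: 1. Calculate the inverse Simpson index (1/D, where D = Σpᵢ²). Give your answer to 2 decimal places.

3.75

Total N = 8+13+13+61+13+4+3+6+1+1+4+1 = 128, so the proportions are 0.0625, 0.101562, 0.101562, 0.476562, 0.101562, 0.03125, 0.023438, 0.046875, 0.007812, 0.007812, 0.03125, 0.007812 (working shown to 6 dp, full precision carried).
D = 0.0625² + 0.101562² + 0.101562² + 0.476562² + 0.101562² + 0.03125² + 0.023438² + 0.046875² + 0.007812² + 0.007812² + 0.03125² + 0.007812² = 0.003906 + 0.010315 + 0.010315 + 0.227112 + 0.010315 + 0.000977 + 0.000549 + 0.002197 + 0.000061 + 0.000061 + 0.000977 + 0.000061 = 0.266846.
So 1/D = 3.7475, i.e. 3.75 to 2 decimal places.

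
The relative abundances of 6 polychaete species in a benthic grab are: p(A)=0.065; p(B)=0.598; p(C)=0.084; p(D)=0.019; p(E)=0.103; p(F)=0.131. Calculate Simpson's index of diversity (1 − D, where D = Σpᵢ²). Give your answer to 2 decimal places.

0.60

D = 0.065² + 0.598² + 0.084² + 0.019² + 0.103² + 0.131² = 0.0042 + 0.3576 + 0.0071 + 0.0004 + 0.0106 + 0.0172 = 0.3970 (working shown to 4 dp, full precision carried).
So 1 − D = 0.6030, i.e. 0.60 to 2 decimal places.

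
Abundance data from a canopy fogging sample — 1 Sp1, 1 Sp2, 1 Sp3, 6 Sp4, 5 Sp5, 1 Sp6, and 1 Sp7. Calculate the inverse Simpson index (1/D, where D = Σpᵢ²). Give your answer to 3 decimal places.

Total N = 1+1+1+6+5+1+1 = 16, so the proportions are 0.0625, 0.0625, 0.0625, 0.375, 0.3125, 0.0625, 0.0625 (working shown to 7 dp, full precision carried).
D = 0.0625² + 0.0625² + 0.0625² + 0.375² + 0.3125² + 0.0625² + 0.0625² = 0.0039062 + 0.0039062 + 0.0039062 + 0.1406250 + 0.0976562 + 0.0039062 + 0.0039062 = 0.2578125.
So 1/D = 3.87879, i.e. 3.879 to 3 decimal places.

3.879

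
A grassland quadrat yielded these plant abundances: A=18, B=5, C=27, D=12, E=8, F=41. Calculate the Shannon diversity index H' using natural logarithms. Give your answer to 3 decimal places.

1.576

Total N = 18+5+27+12+8+41 = 111, so the proportions are 0.16216, 0.04505, 0.24324, 0.10811, 0.07207, 0.36937 (working shown to 5 dp, full precision carried).
Each pᵢ ln pᵢ term: 0.16216×(-1.81916)=-0.29500, 0.04505×(-3.10009)=-0.13964, 0.24324×(-1.41369)=-0.34387, 0.10811×(-2.22462)=-0.24050, 0.07207×(-2.63009)=-0.18956, 0.36937×(-0.99596)=-0.36788.
Sum = -1.57645, so H' = 1.576.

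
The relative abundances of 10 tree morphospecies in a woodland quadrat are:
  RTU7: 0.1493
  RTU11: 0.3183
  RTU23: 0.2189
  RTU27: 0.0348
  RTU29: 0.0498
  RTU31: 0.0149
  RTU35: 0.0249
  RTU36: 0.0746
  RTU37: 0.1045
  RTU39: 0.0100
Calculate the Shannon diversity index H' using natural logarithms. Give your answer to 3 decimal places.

Each pᵢ ln pᵢ term (working shown to 5 dp, full precision carried): 0.1493×(-1.90180)=-0.28394, 0.3183×(-1.14476)=-0.36438, 0.2189×(-1.51914)=-0.33254, 0.0348×(-3.35814)=-0.11686, 0.0498×(-2.99974)=-0.14939, 0.0149×(-4.20639)=-0.06268, 0.0249×(-3.69289)=-0.09195, 0.0746×(-2.59561)=-0.19363, 0.1045×(-2.25857)=-0.23602, 0.01×(-4.60517)=-0.04605.
Sum = -1.87744, so H' = 1.877.

1.877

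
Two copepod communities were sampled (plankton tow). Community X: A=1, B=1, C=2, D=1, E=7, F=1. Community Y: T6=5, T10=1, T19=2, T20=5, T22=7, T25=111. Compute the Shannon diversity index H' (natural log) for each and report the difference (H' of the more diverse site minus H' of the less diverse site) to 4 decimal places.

Community X: N=13, proportions 0.0769231, 0.0769231, 0.1538462, 0.0769231, 0.5384615, 0.0769231, giving H' = 1.4105136 (working shown to 7 dp, full precision carried).
Community Y: N=131, proportions 0.0381679, 0.0076336, 0.0152672, 0.0381679, 0.0534351, 0.8473282, giving H' = 0.6472592.
Difference = |1.4105136 − 0.6472592| = 0.7632544, i.e. 0.7633 to 4 decimal places.

0.7633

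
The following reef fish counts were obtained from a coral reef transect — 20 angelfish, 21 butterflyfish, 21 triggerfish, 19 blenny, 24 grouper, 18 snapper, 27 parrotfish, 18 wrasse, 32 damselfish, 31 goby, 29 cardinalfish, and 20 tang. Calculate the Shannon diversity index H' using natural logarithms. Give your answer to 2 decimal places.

Total N = 20+21+21+19+24+18+27+18+32+31+29+20 = 280, so the proportions are 0.0714, 0.075, 0.075, 0.0679, 0.0857, 0.0643, 0.0964, 0.0643, 0.1143, 0.1107, 0.1036, 0.0714 (working shown to 4 dp, full precision carried).
Each pᵢ ln pᵢ term: 0.0714×(-2.6391)=-0.1885, 0.075×(-2.5903)=-0.1943, 0.075×(-2.5903)=-0.1943, 0.0679×(-2.6904)=-0.1826, 0.0857×(-2.4567)=-0.2106, 0.0643×(-2.7444)=-0.1764, 0.0964×(-2.3390)=-0.2255, 0.0643×(-2.7444)=-0.1764, 0.1143×(-2.1691)=-0.2479, 0.1107×(-2.2008)=-0.2437, 0.1036×(-2.2675)=-0.2348, 0.0714×(-2.6391)=-0.1885.
Sum = -2.4635, so H' = 2.46.

2.46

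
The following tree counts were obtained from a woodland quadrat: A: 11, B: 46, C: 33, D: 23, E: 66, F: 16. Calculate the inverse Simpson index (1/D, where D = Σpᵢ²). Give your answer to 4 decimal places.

4.4910

Total N = 11+46+33+23+66+16 = 195, so the proportions are 0.05641026, 0.23589744, 0.16923077, 0.11794872, 0.33846154, 0.08205128 (working shown to 8 dp, full precision carried).
D = 0.05641026² + 0.23589744² + 0.16923077² + 0.11794872² + 0.33846154² + 0.08205128² = 0.00318212 + 0.05564760 + 0.02863905 + 0.01391190 + 0.11455621 + 0.00673241 = 0.22266930.
So 1/D = 4.490965, i.e. 4.4910 to 4 decimal places.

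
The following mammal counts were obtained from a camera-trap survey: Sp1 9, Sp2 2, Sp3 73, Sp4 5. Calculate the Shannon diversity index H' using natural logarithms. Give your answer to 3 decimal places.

0.641

Total N = 9+2+73+5 = 89, so the proportions are 0.10112, 0.02247, 0.82022, 0.05618 (working shown to 5 dp, full precision carried).
Each pᵢ ln pᵢ term: 0.10112×(-2.29141)=-0.23172, 0.02247×(-3.79549)=-0.08529, 0.82022×(-0.19818)=-0.16255, 0.05618×(-2.87920)=-0.16175.
Sum = -0.64131, so H' = 0.641.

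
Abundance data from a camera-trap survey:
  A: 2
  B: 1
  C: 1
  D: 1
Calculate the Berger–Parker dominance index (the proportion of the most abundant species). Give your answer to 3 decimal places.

0.400

Total N = 2+1+1+1 = 5, so the proportions are 0.4, 0.2, 0.2, 0.2 (working shown to 5 dp, full precision carried).
The largest proportion is 0.4, i.e. d = 0.400 to 3 decimal places.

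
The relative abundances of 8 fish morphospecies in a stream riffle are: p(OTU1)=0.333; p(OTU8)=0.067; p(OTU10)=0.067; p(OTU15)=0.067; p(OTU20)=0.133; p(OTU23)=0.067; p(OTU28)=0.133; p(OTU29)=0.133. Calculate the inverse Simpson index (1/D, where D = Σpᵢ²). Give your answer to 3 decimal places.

5.497

D = 0.333² + 0.067² + 0.067² + 0.067² + 0.133² + 0.067² + 0.133² + 0.133² = 0.1108890 + 0.0044890 + 0.0044890 + 0.0044890 + 0.0176890 + 0.0044890 + 0.0176890 + 0.0176890 = 0.1819120 (working shown to 7 dp, full precision carried).
So 1/D = 5.49716, i.e. 5.497 to 3 decimal places.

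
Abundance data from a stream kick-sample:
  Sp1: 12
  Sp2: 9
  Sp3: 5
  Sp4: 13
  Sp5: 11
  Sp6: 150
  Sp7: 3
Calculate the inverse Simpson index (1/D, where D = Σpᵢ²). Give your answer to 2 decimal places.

1.79

Total N = 12+9+5+13+11+150+3 = 203, so the proportions are 0.05911, 0.04433, 0.02463, 0.06404, 0.05419, 0.73892, 0.01478 (working shown to 5 dp, full precision carried).
D = 0.05911² + 0.04433² + 0.02463² + 0.06404² + 0.05419² + 0.73892² + 0.01478² = 0.00349 + 0.00197 + 0.00061 + 0.00410 + 0.00294 + 0.54600 + 0.00022 = 0.55932.
So 1/D = 1.7879, i.e. 1.79 to 2 decimal places.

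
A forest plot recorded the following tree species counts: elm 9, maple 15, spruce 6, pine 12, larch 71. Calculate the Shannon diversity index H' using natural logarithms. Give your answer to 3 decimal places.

Total N = 9+15+6+12+71 = 113, so the proportions are 0.07965, 0.13274, 0.0531, 0.10619, 0.62832 (working shown to 5 dp, full precision carried).
Each pᵢ ln pᵢ term: 0.07965×(-2.53016)=-0.20152, 0.13274×(-2.01934)=-0.26805, 0.0531×(-2.93563)=-0.15587, 0.10619×(-2.24248)=-0.23814, 0.62832×(-0.46471)=-0.29198.
Sum = -1.15557, so H' = 1.156.

1.156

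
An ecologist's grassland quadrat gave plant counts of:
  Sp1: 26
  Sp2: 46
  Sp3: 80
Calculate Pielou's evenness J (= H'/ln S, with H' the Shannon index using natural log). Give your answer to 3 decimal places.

0.912

Total N = 26+46+80 = 152, so the proportions are 0.17105, 0.30263, 0.52632 (working shown to 5 dp, full precision carried).
H' = −Σ pᵢ ln pᵢ = −((-0.30204) + (-0.36172) + (-0.33782)) = 1.00158.
With S = 3 species, ln S = 1.09861, so J = 1.00158/1.09861 = 0.91167, i.e. 0.912 to 3 decimal places.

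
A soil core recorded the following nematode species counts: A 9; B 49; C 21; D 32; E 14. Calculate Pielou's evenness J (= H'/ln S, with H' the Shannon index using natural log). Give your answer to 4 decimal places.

Total N = 9+49+21+32+14 = 125, so the proportions are 0.072, 0.392, 0.168, 0.256, 0.112 (working shown to 6 dp, full precision carried).
H' = −Σ pᵢ ln pᵢ = −((-0.189438) + (-0.367105) + (-0.299677) + (-0.348820) + (-0.245197)) = 1.450237.
With S = 5 species, ln S = 1.609438, so J = 1.450237/1.609438 = 0.901083, i.e. 0.9011 to 4 decimal places.

0.9011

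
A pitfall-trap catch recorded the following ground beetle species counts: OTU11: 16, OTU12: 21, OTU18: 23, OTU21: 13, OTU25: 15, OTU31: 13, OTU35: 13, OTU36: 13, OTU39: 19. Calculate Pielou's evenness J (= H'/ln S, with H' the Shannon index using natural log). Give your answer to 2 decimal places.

Total N = 16+21+23+13+15+13+13+13+19 = 146, so the proportions are 0.1096, 0.1438, 0.1575, 0.089, 0.1027, 0.089, 0.089, 0.089, 0.1301 (working shown to 4 dp, full precision carried).
H' = −Σ pᵢ ln pᵢ = −((-0.2423) + (-0.2789) + (-0.2911) + (-0.2154) + (-0.2338) + (-0.2154) + (-0.2154) + (-0.2154) + (-0.2654)) = 2.1730.
With S = 9 species, ln S = 2.1972, so J = 2.1730/2.1972 = 0.9890, i.e. 0.99 to 2 decimal places.

0.99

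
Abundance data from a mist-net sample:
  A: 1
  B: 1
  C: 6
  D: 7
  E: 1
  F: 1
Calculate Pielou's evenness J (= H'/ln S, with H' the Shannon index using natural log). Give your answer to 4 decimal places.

0.7811

Total N = 1+1+6+7+1+1 = 17, so the proportions are 0.058824, 0.058824, 0.352941, 0.411765, 0.058824, 0.058824 (working shown to 6 dp, full precision carried).
H' = −Σ pᵢ ln pᵢ = −((-0.166660) + (-0.166660) + (-0.367572) + (-0.365360) + (-0.166660) + (-0.166660)) = 1.399571.
With S = 6 species, ln S = 1.791759, so J = 1.399571/1.791759 = 0.781115, i.e. 0.7811 to 4 decimal places.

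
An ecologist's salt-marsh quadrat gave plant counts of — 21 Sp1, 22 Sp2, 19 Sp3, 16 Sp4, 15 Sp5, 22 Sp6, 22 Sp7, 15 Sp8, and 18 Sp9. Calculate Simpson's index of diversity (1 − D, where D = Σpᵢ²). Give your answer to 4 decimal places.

0.8864

Total N = 21+22+19+16+15+22+22+15+18 = 170, so the proportions are 0.123529, 0.129412, 0.111765, 0.094118, 0.088235, 0.129412, 0.129412, 0.088235, 0.105882 (working shown to 6 dp, full precision carried).
D = 0.123529² + 0.129412² + 0.111765² + 0.094118² + 0.088235² + 0.129412² + 0.129412² + 0.088235² + 0.105882² = 0.015260 + 0.016747 + 0.012491 + 0.008858 + 0.007785 + 0.016747 + 0.016747 + 0.007785 + 0.011211 = 0.113633.
So 1 − D = 0.886367, i.e. 0.8864 to 4 decimal places.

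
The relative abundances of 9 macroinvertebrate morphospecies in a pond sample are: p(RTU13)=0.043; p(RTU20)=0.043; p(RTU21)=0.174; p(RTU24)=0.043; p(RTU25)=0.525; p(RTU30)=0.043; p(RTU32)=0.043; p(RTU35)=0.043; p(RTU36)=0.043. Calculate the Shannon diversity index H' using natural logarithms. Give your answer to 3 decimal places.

1.590

Each pᵢ ln pᵢ term (working shown to 5 dp, full precision carried): 0.043×(-3.14656)=-0.13530, 0.043×(-3.14656)=-0.13530, 0.174×(-1.74870)=-0.30427, 0.043×(-3.14656)=-0.13530, 0.525×(-0.64436)=-0.33829, 0.043×(-3.14656)=-0.13530, 0.043×(-3.14656)=-0.13530, 0.043×(-3.14656)=-0.13530, 0.043×(-3.14656)=-0.13530.
Sum = -1.58967, so H' = 1.590.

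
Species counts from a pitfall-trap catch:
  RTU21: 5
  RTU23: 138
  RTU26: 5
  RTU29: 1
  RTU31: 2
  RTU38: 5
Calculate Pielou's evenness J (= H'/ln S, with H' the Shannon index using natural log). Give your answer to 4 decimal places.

0.2944

Total N = 5+138+5+1+2+5 = 156, so the proportions are 0.032051, 0.884615, 0.032051, 0.00641, 0.012821, 0.032051 (working shown to 6 dp, full precision carried).
H' = −Σ pᵢ ln pᵢ = −((-0.110270) + (-0.108456) + (-0.110270) + (-0.032371) + (-0.055855) + (-0.110270)) = 0.527491.
With S = 6 species, ln S = 1.791759, so J = 0.527491/1.791759 = 0.294399, i.e. 0.2944 to 4 decimal places.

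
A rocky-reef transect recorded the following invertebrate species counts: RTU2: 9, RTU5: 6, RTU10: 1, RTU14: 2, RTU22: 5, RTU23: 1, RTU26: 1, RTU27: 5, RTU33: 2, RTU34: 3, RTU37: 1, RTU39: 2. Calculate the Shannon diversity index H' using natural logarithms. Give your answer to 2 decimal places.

Total N = 9+6+1+2+5+1+1+5+2+3+1+2 = 38, so the proportions are 0.2368, 0.1579, 0.0263, 0.0526, 0.1316, 0.0263, 0.0263, 0.1316, 0.0526, 0.0789, 0.0263, 0.0526 (working shown to 4 dp, full precision carried).
Each pᵢ ln pᵢ term: 0.2368×(-1.4404)=-0.3411, 0.1579×(-1.8458)=-0.2914, 0.0263×(-3.6376)=-0.0957, 0.0526×(-2.9444)=-0.1550, 0.1316×(-2.0281)=-0.2669, 0.0263×(-3.6376)=-0.0957, 0.0263×(-3.6376)=-0.0957, 0.1316×(-2.0281)=-0.2669, 0.0526×(-2.9444)=-0.1550, 0.0789×(-2.5390)=-0.2004, 0.0263×(-3.6376)=-0.0957, 0.0526×(-2.9444)=-0.1550.
Sum = -2.2146, so H' = 2.21.

2.21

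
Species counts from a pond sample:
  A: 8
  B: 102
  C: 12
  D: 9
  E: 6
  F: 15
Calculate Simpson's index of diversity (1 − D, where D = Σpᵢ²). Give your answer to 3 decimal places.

0.526

Total N = 8+102+12+9+6+15 = 152, so the proportions are 0.05263, 0.67105, 0.07895, 0.05921, 0.03947, 0.09868 (working shown to 5 dp, full precision carried).
D = 0.05263² + 0.67105² + 0.07895² + 0.05921² + 0.03947² + 0.09868² = 0.00277 + 0.45031 + 0.00623 + 0.00351 + 0.00156 + 0.00974 = 0.47412.
So 1 − D = 0.52588, i.e. 0.526 to 3 decimal places.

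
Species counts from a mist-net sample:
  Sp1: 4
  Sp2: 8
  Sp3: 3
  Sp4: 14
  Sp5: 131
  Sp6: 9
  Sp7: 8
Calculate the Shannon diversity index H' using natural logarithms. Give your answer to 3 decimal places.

Total N = 4+8+3+14+131+9+8 = 177, so the proportions are 0.0226, 0.0452, 0.01695, 0.0791, 0.74011, 0.05085, 0.0452 (working shown to 5 dp, full precision carried).
Each pᵢ ln pᵢ term: 0.0226×(-3.78986)=-0.08565, 0.0452×(-3.09671)=-0.13996, 0.01695×(-4.07754)=-0.06911, 0.0791×(-2.53709)=-0.20067, 0.74011×(-0.30095)=-0.22274, 0.05085×(-2.97893)=-0.15147, 0.0452×(-3.09671)=-0.13996.
Sum = -1.00957, so H' = 1.010.

1.010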